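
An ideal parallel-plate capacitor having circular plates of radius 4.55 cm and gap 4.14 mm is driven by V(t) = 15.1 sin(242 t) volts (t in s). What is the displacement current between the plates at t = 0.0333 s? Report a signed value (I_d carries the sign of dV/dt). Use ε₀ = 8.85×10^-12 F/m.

-1.03×10^-8 A

C = ε₀A/d = (8.85×10^-12)(6.504×10^-3)/(4.14×10^-3) = 1.390×10^-11 F. dV/dt = V₀ω·cos(ωt); at ωt = 8.0586 rad this factor is -0.2032.
I_d = C dV/dt = (1.390×10^-11)(15.1)(242)(-0.2032) = -1.03×10^-8 A.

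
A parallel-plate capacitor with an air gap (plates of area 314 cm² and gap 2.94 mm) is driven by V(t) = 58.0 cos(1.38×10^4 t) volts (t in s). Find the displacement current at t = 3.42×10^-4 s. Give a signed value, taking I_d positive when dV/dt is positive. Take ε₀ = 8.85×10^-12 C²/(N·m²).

7.57×10^-5 A

C = ε₀A/d = (8.85×10^-12)(0.0314)/(2.94×10^-3) = 9.452×10^-11 F. dV/dt = V₀ω·−sin(ωt); at ωt = 4.7196 rad this factor is 1.000.
I_d = C dV/dt = (9.452×10^-11)(58.0)(1.38×10^4)(1.000) = 7.57×10^-5 A.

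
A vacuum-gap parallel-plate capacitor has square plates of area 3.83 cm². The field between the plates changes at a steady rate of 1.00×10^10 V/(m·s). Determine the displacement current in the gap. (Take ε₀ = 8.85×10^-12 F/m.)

3.39×10^-5 A

The displacement current is ε₀ times dΦ_E/dt = ε₀ A dE/dt = (8.85×10^-12)(3.83×10^-4)(1.00×10^10) = 3.39×10^-5 A.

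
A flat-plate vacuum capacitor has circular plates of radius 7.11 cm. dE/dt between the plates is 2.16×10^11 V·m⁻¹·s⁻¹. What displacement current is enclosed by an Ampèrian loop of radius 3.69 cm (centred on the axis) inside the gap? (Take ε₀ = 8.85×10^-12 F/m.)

8.18×10^-3 A

Total displacement current: I_d = ε₀(πR²)(dE/dt) = (8.85×10^-12)(0.01588)(2.16×10^11) = 0.03036 A.
Through an area πr² the displacement current is I_d·(πr²/πR²) = I_d (r/R)² = 8.18×10^-3 A.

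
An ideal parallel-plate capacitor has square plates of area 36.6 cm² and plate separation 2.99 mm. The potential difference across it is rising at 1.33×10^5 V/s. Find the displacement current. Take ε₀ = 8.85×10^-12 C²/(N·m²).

The displacement current equals the charging current C dV/dt. With C = ε₀A/d = (8.85×10^-12)(3.66×10^-3)/(2.99×10^-3) = 1.083×10^-11 F, I_d = (1.083×10^-11)(1.33×10^5) = 1.44×10^-6 A.

1.44×10^-6 A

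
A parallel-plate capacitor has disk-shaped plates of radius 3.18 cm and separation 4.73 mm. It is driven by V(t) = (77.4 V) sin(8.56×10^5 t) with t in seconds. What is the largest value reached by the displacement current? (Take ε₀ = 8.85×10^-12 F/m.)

3.94×10^-4 A

C = ε₀A/d = (8.85×10^-12)(3.177×10^-3)/(4.73×10^-3) = 5.944×10^-12 F; ω = 8.56×10^5 rad/s.
I_d = C dV/dt, so |I_d|_max = C V₀ ω = (5.944×10^-12)(77.4)(8.56×10^5) = 3.94×10^-4 A.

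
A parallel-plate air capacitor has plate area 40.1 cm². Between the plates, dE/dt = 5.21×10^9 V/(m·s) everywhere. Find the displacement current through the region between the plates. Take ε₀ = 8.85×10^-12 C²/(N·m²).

1.85×10^-4 A

The displacement current is ε₀ times dΦ_E/dt = ε₀ A dE/dt = (8.85×10^-12)(4.01×10^-3)(5.21×10^9) = 1.85×10^-4 A.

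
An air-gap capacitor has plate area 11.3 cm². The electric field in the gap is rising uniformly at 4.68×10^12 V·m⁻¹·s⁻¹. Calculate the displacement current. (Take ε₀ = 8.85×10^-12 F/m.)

0.0468 A

With a uniform field, Φ_E = EA, so I_d = ε₀ A dE/dt = 0.0468 A.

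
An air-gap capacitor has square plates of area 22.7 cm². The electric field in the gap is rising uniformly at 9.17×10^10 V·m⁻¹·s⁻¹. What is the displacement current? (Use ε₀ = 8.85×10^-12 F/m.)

1.84×10^-3 A

I_d = ε₀ A (dE/dt) = (8.85×10^-12)(2.27×10^-3 m²)(9.17×10^10) = 1.84×10^-3 A.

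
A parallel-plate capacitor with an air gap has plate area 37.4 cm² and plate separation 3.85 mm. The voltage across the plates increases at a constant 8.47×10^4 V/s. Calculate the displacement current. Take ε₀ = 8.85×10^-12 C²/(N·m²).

The displacement current equals the charging current C dV/dt. With C = ε₀A/d = (8.85×10^-12)(3.74×10^-3)/(3.85×10^-3) = 8.597×10^-12 F, I_d = (8.597×10^-12)(8.47×10^4) = 7.28×10^-7 A.

7.28×10^-7 A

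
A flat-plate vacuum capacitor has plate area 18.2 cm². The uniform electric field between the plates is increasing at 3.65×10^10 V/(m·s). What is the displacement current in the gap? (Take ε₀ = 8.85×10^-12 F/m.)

5.88×10^-4 A

The displacement current is ε₀ times dΦ_E/dt = ε₀ A dE/dt = (8.85×10^-12)(1.82×10^-3)(3.65×10^10) = 5.88×10^-4 A.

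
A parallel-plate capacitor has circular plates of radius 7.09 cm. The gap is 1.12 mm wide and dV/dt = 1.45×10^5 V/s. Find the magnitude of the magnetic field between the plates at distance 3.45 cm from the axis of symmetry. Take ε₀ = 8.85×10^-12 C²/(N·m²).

I_d = C dV/dt with C = ε₀πR²/d = 1.248×10^-10 F, so I_d = (1.248×10^-10)(1.45×10^5) = 1.810×10^-5 A.
For r < R the Ampère–Maxwell law gives B(2πr) = μ₀ I_d (r²/R²), so B = μ₀ I_d r/(2πR²) = (4π×10^-7)(1.810×10^-5)(0.0345)/(2π·0.0709²) = 2.48×10^-11 T.

2.48×10^-11 T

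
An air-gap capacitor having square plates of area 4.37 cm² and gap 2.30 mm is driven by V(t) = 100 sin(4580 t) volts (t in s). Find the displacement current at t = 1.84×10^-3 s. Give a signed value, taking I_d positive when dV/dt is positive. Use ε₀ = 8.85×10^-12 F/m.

-4.18×10^-7 A

dE/dt = (V₀ω/d)·cos(ωt) with ωt = 8.4272 rad: (100)(4580)(-0.5423)/(2.30×10^-3) = -1.080×10^8 V/(m·s).
I_d = ε₀ A dE/dt = (8.85×10^-12)(4.37×10^-4)(-1.080×10^8) = -4.18×10^-7 A.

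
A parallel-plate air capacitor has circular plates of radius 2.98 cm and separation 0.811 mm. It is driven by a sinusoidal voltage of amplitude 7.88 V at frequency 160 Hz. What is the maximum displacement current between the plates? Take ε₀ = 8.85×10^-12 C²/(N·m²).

The displacement current equals the conduction current C dV/dt, which peaks at C V₀ ω.
With C = ε₀A/d = (8.85×10^-12)(2.790×10^-3)/(8.11×10^-4) = 3.045×10^-11 F and ω = 2πf = 1005 rad/s, I_d,max = (3.045×10^-11)(7.88)(1005) = 2.41×10^-7 A.

2.41×10^-7 A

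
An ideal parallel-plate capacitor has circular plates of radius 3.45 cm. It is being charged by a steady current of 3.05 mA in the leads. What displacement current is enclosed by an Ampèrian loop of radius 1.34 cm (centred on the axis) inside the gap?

4.60×10^-4 A

Between the plates the displacement current equals the wire current: I_d = 3.05 mA = 3.05×10^-3 A.
The field is uniform, so I_d,enc = I_d (r/R)² = (3.05×10^-3)(1.34/3.45)² = 4.60×10^-4 A.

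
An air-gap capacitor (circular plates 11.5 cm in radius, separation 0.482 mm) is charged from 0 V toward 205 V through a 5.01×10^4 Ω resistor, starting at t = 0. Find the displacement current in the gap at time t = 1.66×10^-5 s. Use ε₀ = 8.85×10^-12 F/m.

2.65×10^-3 A

With C = ε₀A/d = (8.85×10^-12)(0.04155)/(4.82×10^-4) = 7.629×10^-10 F, the time constant is τ = RC = 3.822×10^-5 s, so t/τ = 0.4343 and e^(−t/τ) = 0.6477.
I_d = I_cond = (V₀/R) e^(−t/τ) = (4.092×10^-3)(0.6477) = 2.65×10^-3 A.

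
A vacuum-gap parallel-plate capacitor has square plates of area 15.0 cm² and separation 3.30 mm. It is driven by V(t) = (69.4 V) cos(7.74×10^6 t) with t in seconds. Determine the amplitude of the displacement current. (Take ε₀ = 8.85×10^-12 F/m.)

2.16×10^-3 A

C = ε₀A/d = (8.85×10^-12)(1.50×10^-3)/(3.30×10^-3) = 4.023×10^-12 F; ω = 7.74×10^6 rad/s.
I_d = C dV/dt, so |I_d|_max = C V₀ ω = (4.023×10^-12)(69.4)(7.74×10^6) = 2.16×10^-3 A.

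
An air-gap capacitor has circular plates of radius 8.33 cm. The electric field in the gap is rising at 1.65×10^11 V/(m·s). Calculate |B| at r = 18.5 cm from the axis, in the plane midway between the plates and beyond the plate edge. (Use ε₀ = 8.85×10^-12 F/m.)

Total displacement current: I_d = ε₀(πR²)(dE/dt) = (8.85×10^-12)(0.02180)(1.65×10^11) = 0.03183 A.
Outside the plates the loop encloses all of I_d, so B·2πr = μ₀ I_d and B = 3.44×10^-8 T.

3.44×10^-8 T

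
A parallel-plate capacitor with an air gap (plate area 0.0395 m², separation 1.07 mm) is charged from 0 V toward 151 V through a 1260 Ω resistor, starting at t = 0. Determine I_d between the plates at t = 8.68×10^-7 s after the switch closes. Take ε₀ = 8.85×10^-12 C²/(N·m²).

C = ε₀A/d = (8.85×10^-12)(0.0395)/(1.07×10^-3) = 3.267×10^-10 F and τ = RC = 4.116×10^-7 s. I_d in the gap equals the RC charging current.
I_d(t) = (V₀/R) e^(−t/τ) = 0.1198 · e^(−2.109) = 0.0145 A.

0.0145 A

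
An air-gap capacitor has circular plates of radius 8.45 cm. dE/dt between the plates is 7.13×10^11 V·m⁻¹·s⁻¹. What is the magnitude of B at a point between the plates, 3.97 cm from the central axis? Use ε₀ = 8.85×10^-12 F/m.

1.57×10^-7 T

Through the whole plate area (πR² = 0.02243 m²), I_d = ε₀ πR² dE/dt = 0.1415 A.
∮B·dl = μ₀ I_d,enc with I_d,enc = I_d r²/R² = 0.03123 A; so B = μ₀ I_d,enc/(2πr) = 1.57×10^-7 T.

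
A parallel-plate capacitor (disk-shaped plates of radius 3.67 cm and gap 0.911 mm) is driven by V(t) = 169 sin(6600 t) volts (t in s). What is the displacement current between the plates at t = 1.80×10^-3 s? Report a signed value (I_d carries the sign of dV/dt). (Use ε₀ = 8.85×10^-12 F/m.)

3.55×10^-5 A

C = ε₀A/d = (8.85×10^-12)(4.231×10^-3)/(9.11×10^-4) = 4.110×10^-11 F. dV/dt = V₀ω·cos(ωt); at ωt = 11.88 rad this factor is 0.7736.
I_d = C dV/dt = (4.110×10^-11)(169)(6600)(0.7736) = 3.55×10^-5 A.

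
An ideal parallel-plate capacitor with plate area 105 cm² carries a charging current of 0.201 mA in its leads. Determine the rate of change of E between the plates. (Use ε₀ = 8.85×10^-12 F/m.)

Charge continuity gives I_d = I = 2.01×10^-4 A between the plates.
Since I_d = ε₀ A dE/dt, dE/dt = I_d/(ε₀A) = (2.01×10^-4)/((8.85×10^-12)(0.0105)) = 2.16×10^9 V/(m·s).

2.16×10^9 V/(m·s)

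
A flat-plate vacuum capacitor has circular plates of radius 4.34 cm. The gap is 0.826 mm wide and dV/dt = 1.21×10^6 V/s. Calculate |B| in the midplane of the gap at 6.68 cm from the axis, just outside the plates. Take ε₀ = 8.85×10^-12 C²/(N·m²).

2.30×10^-10 T

I_d = C dV/dt with C = ε₀πR²/d = 6.340×10^-11 F, so I_d = (6.340×10^-11)(1.21×10^6) = 7.671×10^-5 A.
For r ≥ R the full I_d is enclosed: B = μ₀ I_d/(2πr) = (4π×10^-7)(7.671×10^-5)/(2π·0.0668) = 2.30×10^-10 T.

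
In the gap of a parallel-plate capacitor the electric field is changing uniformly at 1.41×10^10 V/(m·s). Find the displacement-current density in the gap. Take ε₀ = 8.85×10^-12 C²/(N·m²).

J_d = ε₀ ∂E/∂t, so J_d = 0.125 A/m².

0.125 A/m²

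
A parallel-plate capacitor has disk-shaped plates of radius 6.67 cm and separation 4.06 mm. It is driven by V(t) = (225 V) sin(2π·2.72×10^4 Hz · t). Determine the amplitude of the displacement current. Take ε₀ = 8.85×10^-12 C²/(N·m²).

1.17×10^-3 A

C = ε₀A/d = (8.85×10^-12)(0.01398)/(4.06×10^-3) = 3.047×10^-11 F; ω = 2πf = 1.709×10^5 rad/s.
I_d = C dV/dt, so |I_d|_max = C V₀ ω = (3.047×10^-11)(225)(1.709×10^5) = 1.17×10^-3 A.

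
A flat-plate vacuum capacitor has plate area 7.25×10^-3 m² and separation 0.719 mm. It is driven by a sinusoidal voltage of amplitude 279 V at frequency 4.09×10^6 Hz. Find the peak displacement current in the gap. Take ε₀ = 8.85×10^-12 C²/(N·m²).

0.640 A

C = ε₀A/d = (8.85×10^-12)(7.25×10^-3)/(7.19×10^-4) = 8.924×10^-11 F; ω = 2πf = 2.570×10^7 rad/s.
I_d = C dV/dt, so |I_d|_max = C V₀ ω = (8.924×10^-11)(279)(2.570×10^7) = 0.640 A.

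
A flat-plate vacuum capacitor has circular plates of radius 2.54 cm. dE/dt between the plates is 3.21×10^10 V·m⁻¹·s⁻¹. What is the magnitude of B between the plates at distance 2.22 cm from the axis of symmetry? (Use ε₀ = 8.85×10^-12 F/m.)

Total displacement current: I_d = ε₀(πR²)(dE/dt) = (8.85×10^-12)(2.027×10^-3)(3.21×10^10) = 5.758×10^-4 A.
For r < R the Ampère–Maxwell law gives B(2πr) = μ₀ I_d (r²/R²), so B = μ₀ I_d r/(2πR²) = (4π×10^-7)(5.758×10^-4)(0.0222)/(2π·0.0254²) = 3.96×10^-9 T.

3.96×10^-9 T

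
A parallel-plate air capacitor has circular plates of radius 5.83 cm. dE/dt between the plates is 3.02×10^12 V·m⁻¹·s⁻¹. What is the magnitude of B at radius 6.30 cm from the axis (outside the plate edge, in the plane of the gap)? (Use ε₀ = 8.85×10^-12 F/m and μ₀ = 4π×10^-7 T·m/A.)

9.06×10^-7 T

Through the whole plate area (πR² = 0.01068 m²), I_d = ε₀ πR² dE/dt = 0.2854 A.
Outside the plates the loop encloses all of I_d, so B·2πr = μ₀ I_d and B = 9.06×10^-7 T.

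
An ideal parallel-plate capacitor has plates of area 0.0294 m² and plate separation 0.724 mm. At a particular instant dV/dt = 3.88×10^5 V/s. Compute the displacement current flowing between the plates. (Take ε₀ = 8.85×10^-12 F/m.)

The field between the plates is E = V/d, so dE/dt = (3.88×10^5)/(7.24×10^-4 m) = 5.359×10^8 V/(m·s).
I_d = ε₀ A (dE/dt) = (8.85×10^-12)(0.0294)(5.359×10^8) = 1.39×10^-4 A.

1.39×10^-4 A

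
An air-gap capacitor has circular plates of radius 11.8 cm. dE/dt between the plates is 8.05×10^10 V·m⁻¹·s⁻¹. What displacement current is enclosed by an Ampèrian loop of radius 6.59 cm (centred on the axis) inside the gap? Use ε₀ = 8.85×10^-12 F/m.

Through the whole plate area (πR² = 0.04374 m²), I_d = ε₀ πR² dE/dt = 0.03116 A.
Since J_d is uniform, the enclosed fraction is (r/R)² = 0.3119, giving I_d,enc = 9.72×10^-3 A.

9.72×10^-3 A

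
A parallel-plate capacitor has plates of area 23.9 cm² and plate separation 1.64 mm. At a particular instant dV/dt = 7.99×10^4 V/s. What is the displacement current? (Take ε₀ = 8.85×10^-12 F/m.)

E = V/d so dE/dt = (dV/dt)/d = 4.872×10^7 V/(m·s), and I_d = ε₀ A dE/dt = (8.85×10^-12)(2.39×10^-3)(4.872×10^7) = 1.03×10^-6 A.

1.03×10^-6 A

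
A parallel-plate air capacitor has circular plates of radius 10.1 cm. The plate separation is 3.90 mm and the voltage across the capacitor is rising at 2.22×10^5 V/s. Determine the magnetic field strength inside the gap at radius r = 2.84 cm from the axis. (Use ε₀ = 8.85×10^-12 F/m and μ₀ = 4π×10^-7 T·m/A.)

I_d = C dV/dt with C = ε₀πR²/d = 7.273×10^-11 F, so I_d = (7.273×10^-11)(2.22×10^5) = 1.615×10^-5 A.
∮B·dl = μ₀ I_d,enc with I_d,enc = I_d r²/R² = 1.277×10^-6 A; so B = μ₀ I_d,enc/(2πr) = 8.99×10^-12 T.

8.99×10^-12 T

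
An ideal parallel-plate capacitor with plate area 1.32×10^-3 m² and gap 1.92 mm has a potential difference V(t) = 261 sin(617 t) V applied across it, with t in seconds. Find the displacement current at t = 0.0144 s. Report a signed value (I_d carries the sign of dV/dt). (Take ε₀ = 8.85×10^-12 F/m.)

-8.40×10^-7 A

dV/dt = (261)(617)·cos(8.8848) = -1.381×10^5 V/s.
I_d = C dV/dt with C = ε₀A/d = (8.85×10^-12)(1.32×10^-3)/(1.92×10^-3) = 6.084×10^-12 F, so I_d = (6.084×10^-12)(-1.381×10^5) = -8.40×10^-7 A.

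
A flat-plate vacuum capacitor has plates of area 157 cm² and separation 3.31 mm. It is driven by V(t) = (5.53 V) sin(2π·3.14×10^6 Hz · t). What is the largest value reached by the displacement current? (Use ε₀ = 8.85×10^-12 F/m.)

4.58×10^-3 A

The displacement current equals the conduction current C dV/dt, which peaks at C V₀ ω.
With C = ε₀A/d = (8.85×10^-12)(0.0157)/(3.31×10^-3) = 4.198×10^-11 F and ω = 2πf = 1.973×10^7 rad/s, I_d,max = (4.198×10^-11)(5.53)(1.973×10^7) = 4.58×10^-3 A.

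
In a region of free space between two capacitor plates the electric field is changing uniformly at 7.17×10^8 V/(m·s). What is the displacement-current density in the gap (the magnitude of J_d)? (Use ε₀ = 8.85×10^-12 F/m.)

The displacement-current density is ε₀ ∂E/∂t = (8.85×10^-12)(7.17×10^8) = 6.35×10^-3 A/m².

6.35×10^-3 A/m²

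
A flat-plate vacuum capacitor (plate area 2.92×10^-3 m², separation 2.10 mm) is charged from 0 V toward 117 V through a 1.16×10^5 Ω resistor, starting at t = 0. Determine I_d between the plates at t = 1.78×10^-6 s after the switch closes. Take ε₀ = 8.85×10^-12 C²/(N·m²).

C = ε₀A/d = (8.85×10^-12)(2.92×10^-3)/(2.10×10^-3) = 1.231×10^-11 F, so τ = RC = 1.428×10^-6 s.
The conduction current is I(t) = (V₀/R) e^(−t/τ), and the displacement current between the plates equals it.
t/τ = 1.246; I_d = (117/1.16×10^5) · e^(−1.246) = (1.009×10^-3)(0.2877) = 2.90×10^-4 A.

2.90×10^-4 A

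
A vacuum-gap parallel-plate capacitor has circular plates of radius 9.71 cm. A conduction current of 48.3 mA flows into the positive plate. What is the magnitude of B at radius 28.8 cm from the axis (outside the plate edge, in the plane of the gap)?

By continuity the displacement current in the gap matches the conduction current: I_d = 0.0483 A.
For r ≥ R the full I_d is enclosed: B = μ₀ I_d/(2πr) = (4π×10^-7)(0.0483)/(2π·0.288) = 3.35×10^-8 T.

3.35×10^-8 T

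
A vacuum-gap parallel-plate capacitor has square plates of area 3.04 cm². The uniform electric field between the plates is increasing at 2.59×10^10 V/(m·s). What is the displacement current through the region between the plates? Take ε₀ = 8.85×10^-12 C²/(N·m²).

6.97×10^-5 A

The displacement current is ε₀ times dΦ_E/dt = ε₀ A dE/dt = (8.85×10^-12)(3.04×10^-4)(2.59×10^10) = 6.97×10^-5 A.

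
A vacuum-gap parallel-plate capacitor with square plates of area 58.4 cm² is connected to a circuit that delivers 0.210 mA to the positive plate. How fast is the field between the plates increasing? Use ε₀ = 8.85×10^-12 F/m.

4.06×10^9 V/(m·s)

Charge continuity gives I_d = I = 2.10×10^-4 A between the plates.
Inverting I_d = ε₀ A dE/dt gives dE/dt = 2.10×10^-4 / (8.85×10^-12 · 5.84×10^-3) = 4.06×10^9 V/(m·s).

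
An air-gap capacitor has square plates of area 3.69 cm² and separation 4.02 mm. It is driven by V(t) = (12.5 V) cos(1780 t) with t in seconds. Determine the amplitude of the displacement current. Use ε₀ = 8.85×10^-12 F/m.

C = ε₀A/d = (8.85×10^-12)(3.69×10^-4)/(4.02×10^-3) = 8.124×10^-13 F; ω = 1780 rad/s.
I_d = C dV/dt, so |I_d|_max = C V₀ ω = (8.124×10^-13)(12.5)(1780) = 1.81×10^-8 A.

1.81×10^-8 A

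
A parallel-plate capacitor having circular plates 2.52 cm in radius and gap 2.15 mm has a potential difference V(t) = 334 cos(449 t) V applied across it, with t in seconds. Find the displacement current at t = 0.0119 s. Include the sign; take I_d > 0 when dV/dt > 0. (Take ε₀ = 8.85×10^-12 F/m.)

9.95×10^-7 A

C = ε₀A/d = (8.85×10^-12)(1.995×10^-3)/(2.15×10^-3) = 8.212×10^-12 F. dV/dt = V₀ω·−sin(ωt); at ωt = 5.3431 rad this factor is 0.8076.
I_d = C dV/dt = (8.212×10^-12)(334)(449)(0.8076) = 9.95×10^-7 A.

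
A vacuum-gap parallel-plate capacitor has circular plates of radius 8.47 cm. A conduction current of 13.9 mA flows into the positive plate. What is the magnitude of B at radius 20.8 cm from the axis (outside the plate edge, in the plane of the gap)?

1.34×10^-8 T

By continuity the displacement current in the gap matches the conduction current: I_d = 0.0139 A.
Outside the plates the loop encloses all of I_d, so B·2πr = μ₀ I_d and B = 1.34×10^-8 T.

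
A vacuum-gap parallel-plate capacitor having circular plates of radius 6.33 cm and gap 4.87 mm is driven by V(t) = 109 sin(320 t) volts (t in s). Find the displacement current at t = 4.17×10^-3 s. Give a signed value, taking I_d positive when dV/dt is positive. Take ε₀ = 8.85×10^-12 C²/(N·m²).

1.87×10^-7 A

C = ε₀A/d = (8.85×10^-12)(0.01259)/(4.87×10^-3) = 2.288×10^-11 F. dV/dt = V₀ω·cos(ωt); at ωt = 1.3344 rad this factor is 0.2342.
I_d = C dV/dt = (2.288×10^-11)(109)(320)(0.2342) = 1.87×10^-7 A.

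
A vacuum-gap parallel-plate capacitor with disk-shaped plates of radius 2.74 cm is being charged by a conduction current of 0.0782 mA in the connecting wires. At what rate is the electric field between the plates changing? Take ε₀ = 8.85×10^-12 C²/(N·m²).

By continuity, I_d in the gap equals the 0.0782 mA flowing in the wire.
Then dE/dt = I_d/(ε₀A) = 3.75×10^9 V/(m·s).

3.75×10^9 V/(m·s)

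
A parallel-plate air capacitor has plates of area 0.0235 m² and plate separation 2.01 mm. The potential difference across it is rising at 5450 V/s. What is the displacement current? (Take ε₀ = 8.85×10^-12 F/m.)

C = ε₀A/d = (8.85×10^-12)(0.0235)/(2.01×10^-3) = 1.035×10^-10 F.
I_d = C dV/dt = (1.035×10^-10)(5450) = 5.64×10^-7 A.

5.64×10^-7 A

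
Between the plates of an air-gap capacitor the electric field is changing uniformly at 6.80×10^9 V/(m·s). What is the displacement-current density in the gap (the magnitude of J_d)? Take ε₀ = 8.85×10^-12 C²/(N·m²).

J_d = ε₀ dE/dt = (8.85×10^-12)(6.80×10^9) = 0.0602 A/m².

0.0602 A/m²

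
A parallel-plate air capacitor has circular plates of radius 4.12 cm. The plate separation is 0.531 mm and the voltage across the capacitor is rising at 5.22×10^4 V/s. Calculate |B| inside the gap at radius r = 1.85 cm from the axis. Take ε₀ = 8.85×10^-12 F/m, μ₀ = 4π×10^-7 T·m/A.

I_d = C dV/dt with C = ε₀πR²/d = 8.888×10^-11 F, so I_d = (8.888×10^-11)(5.22×10^4) = 4.640×10^-6 A.
For r < R the Ampère–Maxwell law gives B(2πr) = μ₀ I_d (r²/R²), so B = μ₀ I_d r/(2πR²) = (4π×10^-7)(4.640×10^-6)(0.0185)/(2π·0.0412²) = 1.01×10^-11 T.

1.01×10^-11 T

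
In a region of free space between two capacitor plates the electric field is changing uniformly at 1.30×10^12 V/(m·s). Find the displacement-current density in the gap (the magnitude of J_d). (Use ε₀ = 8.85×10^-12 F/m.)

J_d = ε₀ ∂E/∂t, so J_d = 11.5 A/m².

11.5 A/m²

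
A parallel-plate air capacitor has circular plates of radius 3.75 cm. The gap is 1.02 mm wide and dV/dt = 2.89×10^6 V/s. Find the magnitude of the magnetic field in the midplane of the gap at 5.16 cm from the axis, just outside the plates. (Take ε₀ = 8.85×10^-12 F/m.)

With E = V/d, dE/dt = 2.833×10^9 V/(m·s) and πR² = 4.418×10^-3 m², giving I_d = ε₀ πR² dE/dt = 1.108×10^-4 A.
For r ≥ R the full I_d is enclosed: B = μ₀ I_d/(2πr) = (4π×10^-7)(1.108×10^-4)/(2π·0.0516) = 4.29×10^-10 T.

4.29×10^-10 T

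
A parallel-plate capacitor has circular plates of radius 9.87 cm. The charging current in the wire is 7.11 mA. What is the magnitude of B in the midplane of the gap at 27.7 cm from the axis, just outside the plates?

Between the plates the displacement current equals the wire current: I_d = 7.11 mA = 7.11×10^-3 A.
Outside the plates the loop encloses all of I_d, so B·2πr = μ₀ I_d and B = 5.13×10^-9 T.

5.13×10^-9 T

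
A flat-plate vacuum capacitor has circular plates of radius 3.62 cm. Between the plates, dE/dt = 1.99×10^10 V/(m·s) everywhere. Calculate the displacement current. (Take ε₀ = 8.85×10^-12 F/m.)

7.25×10^-4 A

With a uniform field, Φ_E = EA, so I_d = ε₀ A dE/dt = 7.25×10^-4 A.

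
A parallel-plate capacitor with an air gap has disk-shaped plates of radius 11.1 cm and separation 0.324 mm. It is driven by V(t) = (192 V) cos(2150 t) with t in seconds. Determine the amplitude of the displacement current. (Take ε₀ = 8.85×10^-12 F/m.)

The displacement current equals the conduction current C dV/dt, which peaks at C V₀ ω.
With C = ε₀A/d = (8.85×10^-12)(0.03871)/(3.24×10^-4) = 1.057×10^-9 F and ω = 2150 rad/s, I_d,max = (1.057×10^-9)(192)(2150) = 4.36×10^-4 A.

4.36×10^-4 A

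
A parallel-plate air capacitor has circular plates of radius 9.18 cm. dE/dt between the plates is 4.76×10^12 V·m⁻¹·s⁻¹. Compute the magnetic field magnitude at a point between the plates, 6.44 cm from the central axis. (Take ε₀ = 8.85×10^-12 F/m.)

1.70×10^-6 T

Through the whole plate area (πR² = 0.02647 m²), I_d = ε₀ πR² dE/dt = 1.115 A.
An Ampèrian loop of radius r encloses a fraction (r/R)² of I_d. Then B·2πr = μ₀ I_d (r/R)², giving B = μ₀ I_d r/(2πR²) = 1.70×10^-6 T.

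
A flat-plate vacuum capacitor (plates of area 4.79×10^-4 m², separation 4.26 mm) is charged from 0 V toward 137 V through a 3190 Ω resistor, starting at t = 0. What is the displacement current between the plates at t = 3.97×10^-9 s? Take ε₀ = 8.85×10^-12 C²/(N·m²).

0.0123 A

C = ε₀A/d = (8.85×10^-12)(4.79×10^-4)/(4.26×10^-3) = 9.951×10^-13 F, so τ = RC = 3.174×10^-9 s.
The conduction current is I(t) = (V₀/R) e^(−t/τ), and the displacement current between the plates equals it.
t/τ = 1.251; I_d = (137/3190) · e^(−1.251) = (0.04295)(0.2862) = 0.0123 A.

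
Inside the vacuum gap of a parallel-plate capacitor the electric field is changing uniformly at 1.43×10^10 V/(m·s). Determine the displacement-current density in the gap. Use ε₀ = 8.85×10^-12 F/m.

0.127 A/m²

J_d = ε₀ ∂E/∂t, so J_d = 0.127 A/m².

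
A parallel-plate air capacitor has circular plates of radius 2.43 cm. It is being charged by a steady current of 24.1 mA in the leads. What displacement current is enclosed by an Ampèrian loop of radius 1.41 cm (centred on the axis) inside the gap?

8.11×10^-3 A

By continuity the displacement current in the gap matches the conduction current: I_d = 0.0241 A.
Since J_d is uniform, the enclosed fraction is (r/R)² = 0.3367, giving I_d,enc = 8.11×10^-3 A.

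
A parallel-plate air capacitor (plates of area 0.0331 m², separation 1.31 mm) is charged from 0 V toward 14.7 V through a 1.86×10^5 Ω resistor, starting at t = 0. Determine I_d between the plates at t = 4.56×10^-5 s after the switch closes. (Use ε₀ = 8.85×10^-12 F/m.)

With C = ε₀A/d = (8.85×10^-12)(0.0331)/(1.31×10^-3) = 2.236×10^-10 F, the time constant is τ = RC = 4.159×10^-5 s, so t/τ = 1.096 and e^(−t/τ) = 0.3342.
I_d = I_cond = (V₀/R) e^(−t/τ) = (7.903×10^-5)(0.3342) = 2.64×10^-5 A.

2.64×10^-5 A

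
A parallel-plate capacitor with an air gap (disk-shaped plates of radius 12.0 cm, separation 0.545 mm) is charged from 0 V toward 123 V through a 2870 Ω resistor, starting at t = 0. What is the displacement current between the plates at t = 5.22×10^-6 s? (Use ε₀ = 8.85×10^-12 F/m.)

3.60×10^-3 A

C = ε₀A/d = (8.85×10^-12)(0.04524)/(5.45×10^-4) = 7.346×10^-10 F and τ = RC = 2.108×10^-6 s. I_d in the gap equals the RC charging current.
I_d(t) = (V₀/R) e^(−t/τ) = 0.04286 · e^(−2.476) = 3.60×10^-3 A.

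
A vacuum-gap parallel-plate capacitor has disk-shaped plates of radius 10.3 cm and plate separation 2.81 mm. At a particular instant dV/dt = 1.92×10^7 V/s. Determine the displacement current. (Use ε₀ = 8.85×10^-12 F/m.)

C = ε₀A/d = (8.85×10^-12)(0.03333)/(2.81×10^-3) = 1.050×10^-10 F.
I_d = C dV/dt = (1.050×10^-10)(1.92×10^7) = 2.02×10^-3 A.

2.02×10^-3 A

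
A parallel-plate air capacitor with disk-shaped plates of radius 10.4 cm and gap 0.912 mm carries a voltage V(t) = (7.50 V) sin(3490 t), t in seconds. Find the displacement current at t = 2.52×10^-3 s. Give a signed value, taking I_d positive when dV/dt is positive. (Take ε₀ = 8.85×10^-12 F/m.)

C = ε₀A/d = (8.85×10^-12)(0.03398)/(9.12×10^-4) = 3.297×10^-10 F. dV/dt = V₀ω·cos(ωt); at ωt = 8.7948 rad this factor is -0.8080.
I_d = C dV/dt = (3.297×10^-10)(7.50)(3490)(-0.8080) = -6.97×10^-6 A.

-6.97×10^-6 A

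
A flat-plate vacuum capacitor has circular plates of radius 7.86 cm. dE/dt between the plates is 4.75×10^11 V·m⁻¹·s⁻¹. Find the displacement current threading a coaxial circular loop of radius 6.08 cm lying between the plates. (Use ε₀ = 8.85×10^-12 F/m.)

0.0488 A

Total displacement current: I_d = ε₀(πR²)(dE/dt) = (8.85×10^-12)(0.01941)(4.75×10^11) = 0.08159 A.
Through an area πr² the displacement current is I_d·(πr²/πR²) = I_d (r/R)² = 0.0488 A.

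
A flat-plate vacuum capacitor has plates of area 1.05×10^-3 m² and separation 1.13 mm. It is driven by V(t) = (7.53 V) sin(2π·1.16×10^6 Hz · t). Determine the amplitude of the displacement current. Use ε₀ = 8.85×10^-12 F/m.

C = ε₀A/d = (8.85×10^-12)(1.05×10^-3)/(1.13×10^-3) = 8.223×10^-12 F; ω = 2πf = 7.288×10^6 rad/s.
I_d = C dV/dt, so |I_d|_max = C V₀ ω = (8.223×10^-12)(7.53)(7.288×10^6) = 4.51×10^-4 A.

4.51×10^-4 A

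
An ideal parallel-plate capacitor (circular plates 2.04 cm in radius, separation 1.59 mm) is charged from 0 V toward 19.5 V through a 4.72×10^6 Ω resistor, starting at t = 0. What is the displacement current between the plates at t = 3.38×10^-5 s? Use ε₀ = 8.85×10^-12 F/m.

1.54×10^-6 A

C = ε₀A/d = (8.85×10^-12)(1.307×10^-3)/(1.59×10^-3) = 7.275×10^-12 F, so τ = RC = 3.434×10^-5 s.
The conduction current is I(t) = (V₀/R) e^(−t/τ), and the displacement current between the plates equals it.
t/τ = 0.9843; I_d = (19.5/4.72×10^6) · e^(−0.9843) = (4.131×10^-6)(0.3737) = 1.54×10^-6 A.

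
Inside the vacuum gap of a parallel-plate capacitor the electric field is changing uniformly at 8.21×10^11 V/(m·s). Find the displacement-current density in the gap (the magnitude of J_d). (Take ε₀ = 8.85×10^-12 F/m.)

7.27 A/m²

J_d = ε₀ ∂E/∂t, so J_d = 7.27 A/m².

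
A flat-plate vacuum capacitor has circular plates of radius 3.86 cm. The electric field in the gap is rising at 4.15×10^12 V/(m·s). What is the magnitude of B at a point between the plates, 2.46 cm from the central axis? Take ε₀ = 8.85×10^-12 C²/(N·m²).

I_d = ε₀ dΦ_E/dt = ε₀ πR² (dE/dt) = (8.85×10^-12)(4.681×10^-3)(4.15×10^12) = 0.1719 A through the full plate area.
∮B·dl = μ₀ I_d,enc with I_d,enc = I_d r²/R² = 0.06982 A; so B = μ₀ I_d,enc/(2πr) = 5.68×10^-7 T.

5.68×10^-7 T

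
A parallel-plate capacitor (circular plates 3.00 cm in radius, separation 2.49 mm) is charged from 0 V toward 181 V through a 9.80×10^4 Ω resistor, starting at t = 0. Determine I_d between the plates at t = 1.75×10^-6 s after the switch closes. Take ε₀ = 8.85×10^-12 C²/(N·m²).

C = ε₀A/d = (8.85×10^-12)(2.827×10^-3)/(2.49×10^-3) = 1.005×10^-11 F and τ = RC = 9.849×10^-7 s. I_d in the gap equals the RC charging current.
I_d(t) = (V₀/R) e^(−t/τ) = 1.847×10^-3 · e^(−1.777) = 3.12×10^-4 A.

3.12×10^-4 A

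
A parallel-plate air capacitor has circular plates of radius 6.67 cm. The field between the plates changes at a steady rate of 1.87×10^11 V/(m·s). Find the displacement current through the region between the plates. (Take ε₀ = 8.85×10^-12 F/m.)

0.0231 A

I_d = ε₀ A (dE/dt) = (8.85×10^-12)(0.01398 m²)(1.87×10^11) = 0.0231 A.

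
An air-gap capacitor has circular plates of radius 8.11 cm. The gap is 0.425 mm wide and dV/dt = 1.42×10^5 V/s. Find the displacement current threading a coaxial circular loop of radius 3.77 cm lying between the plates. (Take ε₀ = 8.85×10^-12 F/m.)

1.32×10^-5 A

I_d = C dV/dt with C = ε₀πR²/d = 4.302×10^-10 F, so I_d = (4.302×10^-10)(1.42×10^5) = 6.109×10^-5 A.
The field is uniform, so I_d,enc = I_d (r/R)² = (6.109×10^-5)(3.77/8.11)² = 1.32×10^-5 A.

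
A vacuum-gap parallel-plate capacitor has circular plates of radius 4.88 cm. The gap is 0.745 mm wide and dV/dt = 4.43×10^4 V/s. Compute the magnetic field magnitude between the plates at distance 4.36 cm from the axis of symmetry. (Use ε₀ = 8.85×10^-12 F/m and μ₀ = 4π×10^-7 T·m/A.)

I_d = C dV/dt with C = ε₀πR²/d = 8.888×10^-11 F, so I_d = (8.888×10^-11)(4.43×10^4) = 3.937×10^-6 A.
For r < R the Ampère–Maxwell law gives B(2πr) = μ₀ I_d (r²/R²), so B = μ₀ I_d r/(2πR²) = (4π×10^-7)(3.937×10^-6)(0.0436)/(2π·0.0488²) = 1.44×10^-11 T.

1.44×10^-11 T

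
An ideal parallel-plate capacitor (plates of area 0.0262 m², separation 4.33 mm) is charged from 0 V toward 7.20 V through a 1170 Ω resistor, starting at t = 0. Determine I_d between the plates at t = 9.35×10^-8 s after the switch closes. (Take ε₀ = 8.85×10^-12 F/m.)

1.38×10^-3 A

C = ε₀A/d = (8.85×10^-12)(0.0262)/(4.33×10^-3) = 5.355×10^-11 F, so τ = RC = 6.265×10^-8 s.
The conduction current is I(t) = (V₀/R) e^(−t/τ), and the displacement current between the plates equals it.
t/τ = 1.492; I_d = (7.20/1170) · e^(−1.492) = (6.154×10^-3)(0.2249) = 1.38×10^-3 A.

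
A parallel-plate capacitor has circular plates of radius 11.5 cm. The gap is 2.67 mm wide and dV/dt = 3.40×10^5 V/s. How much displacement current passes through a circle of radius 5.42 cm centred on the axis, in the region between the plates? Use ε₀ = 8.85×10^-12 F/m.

dE/dt = (dV/dt)/d = 1.273×10^8 V/(m·s); I_d = ε₀(πR²)(dE/dt) = (8.85×10^-12)(0.04155)(1.273×10^8) = 4.681×10^-5 A.
The field is uniform, so I_d,enc = I_d (r/R)² = (4.681×10^-5)(5.42/11.5)² = 1.04×10^-5 A.

1.04×10^-5 A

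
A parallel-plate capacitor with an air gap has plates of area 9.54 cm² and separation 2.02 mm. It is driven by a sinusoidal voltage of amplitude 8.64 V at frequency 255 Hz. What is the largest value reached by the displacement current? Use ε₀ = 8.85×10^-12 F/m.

5.79×10^-8 A

The displacement current equals the conduction current C dV/dt, which peaks at C V₀ ω.
With C = ε₀A/d = (8.85×10^-12)(9.54×10^-4)/(2.02×10^-3) = 4.180×10^-12 F and ω = 2πf = 1602 rad/s, I_d,max = (4.180×10^-12)(8.64)(1602) = 5.79×10^-8 A.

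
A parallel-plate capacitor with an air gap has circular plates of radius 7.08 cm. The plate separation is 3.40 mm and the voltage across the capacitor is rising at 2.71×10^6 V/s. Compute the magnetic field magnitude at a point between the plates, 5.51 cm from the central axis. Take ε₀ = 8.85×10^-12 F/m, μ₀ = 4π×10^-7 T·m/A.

2.44×10^-10 T

dE/dt = (dV/dt)/d = 7.971×10^8 V/(m·s); I_d = ε₀(πR²)(dE/dt) = (8.85×10^-12)(0.01575)(7.971×10^8) = 1.111×10^-4 A.
∮B·dl = μ₀ I_d,enc with I_d,enc = I_d r²/R² = 6.729×10^-5 A; so B = μ₀ I_d,enc/(2πr) = 2.44×10^-10 T.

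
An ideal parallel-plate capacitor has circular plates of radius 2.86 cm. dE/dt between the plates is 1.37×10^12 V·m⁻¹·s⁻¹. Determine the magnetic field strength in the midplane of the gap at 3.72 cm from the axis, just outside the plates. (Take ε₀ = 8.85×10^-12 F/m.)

I_d = ε₀ dΦ_E/dt = ε₀ πR² (dE/dt) = (8.85×10^-12)(2.570×10^-3)(1.37×10^12) = 0.03116 A through the full plate area.
For r ≥ R the full I_d is enclosed: B = μ₀ I_d/(2πr) = (4π×10^-7)(0.03116)/(2π·0.0372) = 1.68×10^-7 T.

1.68×10^-7 T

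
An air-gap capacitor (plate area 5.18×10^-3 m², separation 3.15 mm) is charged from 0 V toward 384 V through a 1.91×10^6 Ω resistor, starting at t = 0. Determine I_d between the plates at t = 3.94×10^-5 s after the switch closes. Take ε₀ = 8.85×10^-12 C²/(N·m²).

C = ε₀A/d = (8.85×10^-12)(5.18×10^-3)/(3.15×10^-3) = 1.455×10^-11 F, so τ = RC = 2.779×10^-5 s.
The conduction current is I(t) = (V₀/R) e^(−t/τ), and the displacement current between the plates equals it.
t/τ = 1.418; I_d = (384/1.91×10^6) · e^(−1.418) = (2.010×10^-4)(0.2422) = 4.87×10^-5 A.

4.87×10^-5 A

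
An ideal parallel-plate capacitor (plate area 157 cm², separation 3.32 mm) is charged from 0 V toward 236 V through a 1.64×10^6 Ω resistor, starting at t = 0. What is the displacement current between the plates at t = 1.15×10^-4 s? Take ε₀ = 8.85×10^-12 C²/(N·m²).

With C = ε₀A/d = (8.85×10^-12)(0.0157)/(3.32×10^-3) = 4.185×10^-11 F, the time constant is τ = RC = 6.863×10^-5 s, so t/τ = 1.676 and e^(−t/τ) = 0.1871.
I_d = I_cond = (V₀/R) e^(−t/τ) = (1.439×10^-4)(0.1871) = 2.69×10^-5 A.

2.69×10^-5 A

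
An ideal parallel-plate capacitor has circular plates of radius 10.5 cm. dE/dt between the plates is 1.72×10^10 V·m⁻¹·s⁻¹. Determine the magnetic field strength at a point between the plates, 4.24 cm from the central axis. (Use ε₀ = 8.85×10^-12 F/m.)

Total displacement current: I_d = ε₀(πR²)(dE/dt) = (8.85×10^-12)(0.03464)(1.72×10^10) = 5.273×10^-3 A.
An Ampèrian loop of radius r encloses a fraction (r/R)² of I_d. Then B·2πr = μ₀ I_d (r/R)², giving B = μ₀ I_d r/(2πR²) = 4.06×10^-9 T.

4.06×10^-9 T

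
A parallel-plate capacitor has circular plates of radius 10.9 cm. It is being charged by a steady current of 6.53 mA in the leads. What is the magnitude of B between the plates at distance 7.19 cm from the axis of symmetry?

7.90×10^-9 T

Between the plates the displacement current equals the wire current: I_d = 6.53 mA = 6.53×10^-3 A.
For r < R the Ampère–Maxwell law gives B(2πr) = μ₀ I_d (r²/R²), so B = μ₀ I_d r/(2πR²) = (4π×10^-7)(6.53×10^-3)(0.0719)/(2π·0.109²) = 7.90×10^-9 T.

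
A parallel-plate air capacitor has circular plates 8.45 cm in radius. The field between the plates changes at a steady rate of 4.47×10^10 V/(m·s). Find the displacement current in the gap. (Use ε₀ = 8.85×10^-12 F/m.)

I_d = ε₀ A (dE/dt) = (8.85×10^-12)(0.02243 m²)(4.47×10^10) = 8.87×10^-3 A.

8.87×10^-3 A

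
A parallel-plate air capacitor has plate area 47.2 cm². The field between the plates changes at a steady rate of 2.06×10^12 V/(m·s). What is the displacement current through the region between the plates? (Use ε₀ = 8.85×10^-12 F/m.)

0.0861 A

With a uniform field, Φ_E = EA, so I_d = ε₀ A dE/dt = 0.0861 A.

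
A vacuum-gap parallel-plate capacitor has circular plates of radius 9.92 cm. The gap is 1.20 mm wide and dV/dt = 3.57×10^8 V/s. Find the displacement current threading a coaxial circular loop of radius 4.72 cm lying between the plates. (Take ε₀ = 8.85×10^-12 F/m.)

I_d = C dV/dt with C = ε₀πR²/d = 2.280×10^-10 F, so I_d = (2.280×10^-10)(3.57×10^8) = 0.08140 A.
Since J_d is uniform, the enclosed fraction is (r/R)² = 0.2264, giving I_d,enc = 0.0184 A.

0.0184 A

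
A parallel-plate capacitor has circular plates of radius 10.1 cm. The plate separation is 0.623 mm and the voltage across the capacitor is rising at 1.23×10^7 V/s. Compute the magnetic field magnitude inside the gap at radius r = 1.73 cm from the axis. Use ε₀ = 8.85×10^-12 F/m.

With E = V/d, dE/dt = 1.974×10^10 V/(m·s) and πR² = 0.03205 m², giving I_d = ε₀ πR² dE/dt = 5.599×10^-3 A.
∮B·dl = μ₀ I_d,enc with I_d,enc = I_d r²/R² = 1.643×10^-4 A; so B = μ₀ I_d,enc/(2πr) = 1.90×10^-9 T.

1.90×10^-9 T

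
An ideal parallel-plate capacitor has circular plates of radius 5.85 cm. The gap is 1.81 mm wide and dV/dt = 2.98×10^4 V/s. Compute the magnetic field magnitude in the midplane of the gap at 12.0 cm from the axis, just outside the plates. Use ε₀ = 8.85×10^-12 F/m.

2.61×10^-12 T

I_d = C dV/dt with C = ε₀πR²/d = 5.256×10^-11 F, so I_d = (5.256×10^-11)(2.98×10^4) = 1.566×10^-6 A.
Outside the plates the loop encloses all of I_d, so B·2πr = μ₀ I_d and B = 2.61×10^-12 T.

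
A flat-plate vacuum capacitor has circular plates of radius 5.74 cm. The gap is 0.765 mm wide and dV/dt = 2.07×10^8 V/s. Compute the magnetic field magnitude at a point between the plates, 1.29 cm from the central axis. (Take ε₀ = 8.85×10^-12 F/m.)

1.94×10^-8 T

With E = V/d, dE/dt = 2.706×10^11 V/(m·s) and πR² = 0.01035 m², giving I_d = ε₀ πR² dE/dt = 0.02479 A.
An Ampèrian loop of radius r encloses a fraction (r/R)² of I_d. Then B·2πr = μ₀ I_d (r/R)², giving B = μ₀ I_d r/(2πR²) = 1.94×10^-8 T.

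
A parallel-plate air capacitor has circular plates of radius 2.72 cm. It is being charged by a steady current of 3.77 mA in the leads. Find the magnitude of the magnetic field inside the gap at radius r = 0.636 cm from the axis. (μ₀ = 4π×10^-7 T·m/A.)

6.48×10^-9 T

Between the plates the displacement current equals the wire current: I_d = 3.77 mA = 3.77×10^-3 A.
∮B·dl = μ₀ I_d,enc with I_d,enc = I_d r²/R² = 2.061×10^-4 A; so B = μ₀ I_d,enc/(2πr) = 6.48×10^-9 T.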